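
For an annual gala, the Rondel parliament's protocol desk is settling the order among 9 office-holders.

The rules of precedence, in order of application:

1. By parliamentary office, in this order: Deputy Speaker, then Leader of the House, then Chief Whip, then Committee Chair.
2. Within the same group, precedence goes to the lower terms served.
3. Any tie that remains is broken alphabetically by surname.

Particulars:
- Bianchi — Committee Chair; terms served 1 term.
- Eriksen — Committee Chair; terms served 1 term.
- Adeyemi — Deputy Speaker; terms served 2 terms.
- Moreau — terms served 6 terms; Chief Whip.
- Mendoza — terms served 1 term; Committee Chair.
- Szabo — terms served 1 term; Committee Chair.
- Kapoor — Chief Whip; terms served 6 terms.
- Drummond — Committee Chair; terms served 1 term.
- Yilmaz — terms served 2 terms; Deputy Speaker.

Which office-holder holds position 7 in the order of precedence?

Eriksen

By parliamentary office: Adeyemi and Yilmaz (Deputy Speaker); then Kapoor and Moreau (Chief Whip); then Bianchi, Drummond, Eriksen, Mendoza and Szabo (Committee Chair).
Adeyemi and Yilmaz both have terms served 2 terms, so the next rule applies.
Among Adeyemi and Yilmaz, alphabetically by surname: Adeyemi before Yilmaz.
Kapoor and Moreau both have terms served 6 terms, so the next rule applies.
Among Kapoor and Moreau, alphabetically by surname: Kapoor before Moreau.
Bianchi, Drummond, Eriksen, Mendoza and Szabo all have terms served 1 term, so the next rule applies.
Among Bianchi, Drummond, Eriksen, Mendoza and Szabo, alphabetically by surname: Bianchi before Drummond before Eriksen before Mendoza before Szabo.
Order: Adeyemi, Yilmaz, Kapoor, Moreau, Bianchi, Drummond, Eriksen, Mendoza, Szabo.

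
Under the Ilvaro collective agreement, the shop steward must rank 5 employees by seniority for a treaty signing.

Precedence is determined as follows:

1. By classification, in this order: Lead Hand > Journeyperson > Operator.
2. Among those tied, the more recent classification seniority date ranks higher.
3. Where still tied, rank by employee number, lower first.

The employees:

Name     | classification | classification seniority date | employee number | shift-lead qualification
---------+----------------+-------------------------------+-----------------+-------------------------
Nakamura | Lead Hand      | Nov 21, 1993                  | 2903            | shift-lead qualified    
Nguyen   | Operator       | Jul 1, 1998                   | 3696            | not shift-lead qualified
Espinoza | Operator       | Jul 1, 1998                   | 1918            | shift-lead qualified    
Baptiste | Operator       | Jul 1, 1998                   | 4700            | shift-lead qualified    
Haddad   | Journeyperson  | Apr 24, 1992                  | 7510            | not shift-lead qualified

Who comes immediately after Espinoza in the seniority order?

By classification: Nakamura (Lead Hand); then Haddad (Journeyperson); then Espinoza, Nguyen and Baptiste (Operator).
Espinoza, Nguyen and Baptiste all have classification seniority date Jul 1, 1998, so the next rule applies.
Among Espinoza, Nguyen and Baptiste, by employee number (lower first): Espinoza (1918) before Nguyen (3696) before Baptiste (4700).
Order: Nakamura, Haddad, Espinoza, Nguyen, Baptiste.

Nguyen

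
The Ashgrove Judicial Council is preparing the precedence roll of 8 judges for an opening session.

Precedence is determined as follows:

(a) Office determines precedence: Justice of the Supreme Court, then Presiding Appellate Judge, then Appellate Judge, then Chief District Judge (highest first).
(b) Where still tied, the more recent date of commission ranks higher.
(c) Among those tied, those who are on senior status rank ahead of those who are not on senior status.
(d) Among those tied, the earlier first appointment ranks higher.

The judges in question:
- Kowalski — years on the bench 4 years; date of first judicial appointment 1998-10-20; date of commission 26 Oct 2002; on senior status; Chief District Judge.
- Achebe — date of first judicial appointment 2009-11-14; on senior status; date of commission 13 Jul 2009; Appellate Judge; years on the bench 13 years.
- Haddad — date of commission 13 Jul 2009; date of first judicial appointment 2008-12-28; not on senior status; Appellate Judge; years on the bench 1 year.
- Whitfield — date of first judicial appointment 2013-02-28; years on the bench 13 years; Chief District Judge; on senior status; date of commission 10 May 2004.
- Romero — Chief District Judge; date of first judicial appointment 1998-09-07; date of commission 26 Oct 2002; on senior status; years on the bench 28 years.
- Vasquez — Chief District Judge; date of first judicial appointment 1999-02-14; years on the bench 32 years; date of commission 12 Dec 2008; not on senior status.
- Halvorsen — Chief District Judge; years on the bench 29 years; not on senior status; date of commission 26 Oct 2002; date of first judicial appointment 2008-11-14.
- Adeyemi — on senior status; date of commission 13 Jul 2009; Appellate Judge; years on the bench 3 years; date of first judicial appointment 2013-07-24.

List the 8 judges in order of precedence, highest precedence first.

Achebe, Adeyemi, Haddad, Vasquez, Whitfield, Romero, Kowalski, Halvorsen

By office: Achebe, Adeyemi and Haddad (Appellate Judge); then Vasquez, Whitfield, Romero, Kowalski and Halvorsen (Chief District Judge).
Achebe, Adeyemi and Haddad all have date of commission 13 Jul 2009, so the next rule applies.
Among Achebe, Adeyemi and Haddad, on senior status before not on senior status: Achebe and Adeyemi (on senior status) before Haddad (not on senior status).
Among Achebe and Adeyemi, by date of first judicial appointment (earlier first): Achebe (2009-11-14) before Adeyemi (2013-07-24).
Among Vasquez, Whitfield, Romero, Kowalski and Halvorsen, by date of commission (later first): Vasquez (12 Dec 2008) before Whitfield (10 May 2004) before Romero, Kowalski and Halvorsen (26 Oct 2002).
Among Romero, Kowalski and Halvorsen, on senior status before not on senior status: Romero and Kowalski (on senior status) before Halvorsen (not on senior status).
Among Romero and Kowalski, by date of first judicial appointment (earlier first): Romero (1998-09-07) before Kowalski (1998-10-20).
Full order: Achebe, Adeyemi, Haddad, Vasquez, Whitfield, Romero, Kowalski, Halvorsen.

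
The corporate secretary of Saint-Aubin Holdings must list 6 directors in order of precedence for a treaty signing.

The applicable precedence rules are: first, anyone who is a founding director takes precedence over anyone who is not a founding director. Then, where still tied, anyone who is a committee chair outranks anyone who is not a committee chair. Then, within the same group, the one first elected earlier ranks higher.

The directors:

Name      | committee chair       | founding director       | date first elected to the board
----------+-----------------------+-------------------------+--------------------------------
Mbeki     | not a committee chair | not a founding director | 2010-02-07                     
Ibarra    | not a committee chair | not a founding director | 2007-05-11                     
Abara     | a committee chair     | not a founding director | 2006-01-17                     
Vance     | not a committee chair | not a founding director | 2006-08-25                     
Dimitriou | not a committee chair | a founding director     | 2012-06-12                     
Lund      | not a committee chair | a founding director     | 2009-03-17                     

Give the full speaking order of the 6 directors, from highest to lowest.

By the first rule: Lund and Dimitriou (both a founding director); then Abara, Vance, Ibarra and Mbeki (each not a founding director).
Lund and Dimitriou are each not a committee chair, so the next rule applies.
Among Lund and Dimitriou, by date first elected to the board (earlier first): Lund (2009-03-17) before Dimitriou (2012-06-12).
Among Abara, Vance, Ibarra and Mbeki, a committee chair before not a committee chair: Abara (a committee chair) before Vance, Ibarra and Mbeki (not a committee chair).
Among Vance, Ibarra and Mbeki, by date first elected to the board (earlier first): Vance (2006-08-25) before Ibarra (2007-05-11) before Mbeki (2010-02-07).
Full order: Lund, Dimitriou, Abara, Vance, Ibarra, Mbeki.

Lund, Dimitriou, Abara, Vance, Ibarra, Mbeki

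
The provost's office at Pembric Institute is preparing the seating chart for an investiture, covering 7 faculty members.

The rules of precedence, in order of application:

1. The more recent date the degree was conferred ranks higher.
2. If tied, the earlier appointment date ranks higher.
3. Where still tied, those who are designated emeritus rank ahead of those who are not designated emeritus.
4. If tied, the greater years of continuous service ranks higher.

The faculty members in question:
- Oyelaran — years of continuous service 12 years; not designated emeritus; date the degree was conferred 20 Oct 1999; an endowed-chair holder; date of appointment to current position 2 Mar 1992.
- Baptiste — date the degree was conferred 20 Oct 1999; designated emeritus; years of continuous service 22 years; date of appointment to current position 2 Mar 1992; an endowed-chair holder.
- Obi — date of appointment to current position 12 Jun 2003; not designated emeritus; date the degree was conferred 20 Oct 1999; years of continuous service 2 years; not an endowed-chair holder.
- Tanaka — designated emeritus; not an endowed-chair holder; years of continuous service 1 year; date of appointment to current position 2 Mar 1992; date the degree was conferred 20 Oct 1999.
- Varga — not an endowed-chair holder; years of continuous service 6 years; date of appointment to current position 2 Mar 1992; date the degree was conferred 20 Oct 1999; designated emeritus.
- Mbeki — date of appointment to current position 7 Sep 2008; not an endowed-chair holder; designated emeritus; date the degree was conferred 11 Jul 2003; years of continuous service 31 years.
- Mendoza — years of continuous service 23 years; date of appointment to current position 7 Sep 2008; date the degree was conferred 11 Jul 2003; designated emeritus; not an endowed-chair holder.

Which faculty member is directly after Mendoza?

By date the degree was conferred (later first): Mbeki and Mendoza (both 11 Jul 2003); then Baptiste, Varga, Tanaka, Oyelaran and Obi (each 20 Oct 1999).
Mbeki and Mendoza both have date of appointment to current position 7 Sep 2008, so the next rule applies.
Mbeki and Mendoza are each designated emeritus, so the next rule applies.
Among Mbeki and Mendoza, by years of continuous service (higher first): Mbeki (31 years) before Mendoza (23 years).
Among Baptiste, Varga, Tanaka, Oyelaran and Obi, by date of appointment to current position (earlier first): Baptiste, Varga, Tanaka and Oyelaran (2 Mar 1992) before Obi (12 Jun 2003).
Among Baptiste, Varga, Tanaka and Oyelaran, designated emeritus before not designated emeritus: Baptiste, Varga and Tanaka (designated emeritus) before Oyelaran (not designated emeritus).
Among Baptiste, Varga and Tanaka, by years of continuous service (higher first): Baptiste (22 years) before Varga (6 years) before Tanaka (1 year).
Order: Mbeki, Mendoza, Baptiste, Varga, Tanaka, Oyelaran, Obi.

Baptiste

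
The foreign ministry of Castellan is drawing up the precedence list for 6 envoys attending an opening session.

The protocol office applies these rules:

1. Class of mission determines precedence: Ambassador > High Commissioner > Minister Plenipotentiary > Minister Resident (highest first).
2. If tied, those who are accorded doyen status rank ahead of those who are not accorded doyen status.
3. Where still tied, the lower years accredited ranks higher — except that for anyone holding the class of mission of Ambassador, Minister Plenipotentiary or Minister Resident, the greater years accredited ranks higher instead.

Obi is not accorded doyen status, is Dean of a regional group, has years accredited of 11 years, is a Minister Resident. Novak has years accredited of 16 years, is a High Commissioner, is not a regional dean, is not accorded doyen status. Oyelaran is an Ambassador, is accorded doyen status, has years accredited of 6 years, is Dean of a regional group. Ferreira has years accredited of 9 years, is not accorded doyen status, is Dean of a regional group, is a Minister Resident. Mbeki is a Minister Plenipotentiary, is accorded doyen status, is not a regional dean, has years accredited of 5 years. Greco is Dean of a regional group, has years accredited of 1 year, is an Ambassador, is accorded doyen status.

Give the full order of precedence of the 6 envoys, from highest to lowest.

By class of mission: Oyelaran and Greco (Ambassador); then Novak (High Commissioner); then Mbeki (Minister Plenipotentiary); then Obi and Ferreira (Minister Resident).
Oyelaran and Greco are each accorded doyen status, so the next rule applies.
Among Oyelaran and Greco, by years accredited (higher first) (reversed rule for this group): Oyelaran (6 years) before Greco (1 year).
Obi and Ferreira are each not accorded doyen status, so the next rule applies.
Among Obi and Ferreira, by years accredited (higher first) (reversed rule for this group): Obi (11 years) before Ferreira (9 years).
Full order: Oyelaran, Greco, Novak, Mbeki, Obi, Ferreira.

Oyelaran, Greco, Novak, Mbeki, Obi, Ferreira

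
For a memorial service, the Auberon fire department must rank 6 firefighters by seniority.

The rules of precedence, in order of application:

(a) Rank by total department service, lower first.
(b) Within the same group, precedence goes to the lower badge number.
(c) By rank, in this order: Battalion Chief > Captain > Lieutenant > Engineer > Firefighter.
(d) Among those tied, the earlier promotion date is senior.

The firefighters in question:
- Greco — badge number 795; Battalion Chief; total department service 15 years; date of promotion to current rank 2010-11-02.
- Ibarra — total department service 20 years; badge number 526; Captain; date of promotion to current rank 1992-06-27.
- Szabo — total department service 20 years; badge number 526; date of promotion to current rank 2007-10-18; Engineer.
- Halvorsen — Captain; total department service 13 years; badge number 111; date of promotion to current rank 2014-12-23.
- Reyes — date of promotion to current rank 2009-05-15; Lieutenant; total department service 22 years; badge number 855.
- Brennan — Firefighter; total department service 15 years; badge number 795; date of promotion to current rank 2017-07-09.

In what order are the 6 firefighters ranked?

By total department service (lower first): Halvorsen (13 years); then Greco and Brennan (both 15 years); then Ibarra and Szabo (both 20 years); then Reyes (22 years).
Greco and Brennan both have badge number 795, so the next rule applies.
Among Greco and Brennan, by rank: Greco (Battalion Chief) before Brennan (Firefighter).
Ibarra and Szabo both have badge number 526, so the next rule applies.
Among Ibarra and Szabo, by rank: Ibarra (Captain) before Szabo (Engineer).
Full order: Halvorsen, Greco, Brennan, Ibarra, Szabo, Reyes.

Halvorsen, Greco, Brennan, Ibarra, Szabo, Reyes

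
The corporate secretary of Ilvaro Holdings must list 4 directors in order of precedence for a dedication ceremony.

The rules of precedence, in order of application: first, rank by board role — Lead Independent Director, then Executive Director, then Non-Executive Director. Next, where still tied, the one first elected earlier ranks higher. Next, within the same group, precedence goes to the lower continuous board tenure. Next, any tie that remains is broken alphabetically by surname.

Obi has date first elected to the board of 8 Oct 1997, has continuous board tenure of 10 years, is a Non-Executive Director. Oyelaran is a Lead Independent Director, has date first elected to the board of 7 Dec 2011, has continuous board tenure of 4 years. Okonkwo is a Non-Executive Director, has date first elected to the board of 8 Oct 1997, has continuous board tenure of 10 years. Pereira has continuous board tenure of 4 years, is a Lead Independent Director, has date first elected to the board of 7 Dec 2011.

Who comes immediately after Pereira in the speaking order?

By board role: Oyelaran and Pereira (Lead Independent Director); then Obi and Okonkwo (Non-Executive Director).
Oyelaran and Pereira both have date first elected to the board 7 Dec 2011, so the next rule applies.
Oyelaran and Pereira both have continuous board tenure 4 years, so the next rule applies.
Among Oyelaran and Pereira, alphabetically by surname: Oyelaran before Pereira.
Obi and Okonkwo both have date first elected to the board 8 Oct 1997, so the next rule applies.
Obi and Okonkwo both have continuous board tenure 10 years, so the next rule applies.
Among Obi and Okonkwo, alphabetically by surname: Obi before Okonkwo.
Order: Oyelaran, Pereira, Obi, Okonkwo.

Obi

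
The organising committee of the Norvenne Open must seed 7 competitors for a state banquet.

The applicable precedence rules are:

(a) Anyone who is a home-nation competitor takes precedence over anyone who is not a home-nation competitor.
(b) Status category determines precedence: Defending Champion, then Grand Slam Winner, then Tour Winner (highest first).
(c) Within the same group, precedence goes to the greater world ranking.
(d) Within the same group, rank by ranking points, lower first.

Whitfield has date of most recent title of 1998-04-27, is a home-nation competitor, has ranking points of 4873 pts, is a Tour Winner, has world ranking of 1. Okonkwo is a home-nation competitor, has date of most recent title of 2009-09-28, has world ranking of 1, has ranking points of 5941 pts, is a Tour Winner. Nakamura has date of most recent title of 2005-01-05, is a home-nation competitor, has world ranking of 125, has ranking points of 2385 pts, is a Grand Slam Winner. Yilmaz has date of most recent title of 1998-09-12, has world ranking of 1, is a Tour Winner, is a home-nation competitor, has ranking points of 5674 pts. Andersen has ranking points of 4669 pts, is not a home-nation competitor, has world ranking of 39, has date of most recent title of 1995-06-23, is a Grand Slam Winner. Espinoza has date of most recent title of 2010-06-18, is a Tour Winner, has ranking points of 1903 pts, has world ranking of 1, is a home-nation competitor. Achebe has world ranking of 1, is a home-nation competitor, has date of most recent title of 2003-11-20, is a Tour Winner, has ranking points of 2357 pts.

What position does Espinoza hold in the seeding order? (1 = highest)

2

By the first rule: Nakamura, Espinoza, Achebe, Whitfield, Yilmaz and Okonkwo (each a home-nation competitor); then Andersen (not a home-nation competitor).
Among Nakamura, Espinoza, Achebe, Whitfield, Yilmaz and Okonkwo, by status category: Nakamura (Grand Slam Winner) before Espinoza, Achebe, Whitfield, Yilmaz and Okonkwo (Tour Winner).
Espinoza, Achebe, Whitfield, Yilmaz and Okonkwo all have world ranking 1, so the next rule applies.
Among Espinoza, Achebe, Whitfield, Yilmaz and Okonkwo, by ranking points (lower first): Espinoza (1903 pts) before Achebe (2357 pts) before Whitfield (4873 pts) before Yilmaz (5674 pts) before Okonkwo (5941 pts).
Order: Nakamura, Espinoza, Achebe, Whitfield, Yilmaz, Okonkwo, Andersen. So position 2.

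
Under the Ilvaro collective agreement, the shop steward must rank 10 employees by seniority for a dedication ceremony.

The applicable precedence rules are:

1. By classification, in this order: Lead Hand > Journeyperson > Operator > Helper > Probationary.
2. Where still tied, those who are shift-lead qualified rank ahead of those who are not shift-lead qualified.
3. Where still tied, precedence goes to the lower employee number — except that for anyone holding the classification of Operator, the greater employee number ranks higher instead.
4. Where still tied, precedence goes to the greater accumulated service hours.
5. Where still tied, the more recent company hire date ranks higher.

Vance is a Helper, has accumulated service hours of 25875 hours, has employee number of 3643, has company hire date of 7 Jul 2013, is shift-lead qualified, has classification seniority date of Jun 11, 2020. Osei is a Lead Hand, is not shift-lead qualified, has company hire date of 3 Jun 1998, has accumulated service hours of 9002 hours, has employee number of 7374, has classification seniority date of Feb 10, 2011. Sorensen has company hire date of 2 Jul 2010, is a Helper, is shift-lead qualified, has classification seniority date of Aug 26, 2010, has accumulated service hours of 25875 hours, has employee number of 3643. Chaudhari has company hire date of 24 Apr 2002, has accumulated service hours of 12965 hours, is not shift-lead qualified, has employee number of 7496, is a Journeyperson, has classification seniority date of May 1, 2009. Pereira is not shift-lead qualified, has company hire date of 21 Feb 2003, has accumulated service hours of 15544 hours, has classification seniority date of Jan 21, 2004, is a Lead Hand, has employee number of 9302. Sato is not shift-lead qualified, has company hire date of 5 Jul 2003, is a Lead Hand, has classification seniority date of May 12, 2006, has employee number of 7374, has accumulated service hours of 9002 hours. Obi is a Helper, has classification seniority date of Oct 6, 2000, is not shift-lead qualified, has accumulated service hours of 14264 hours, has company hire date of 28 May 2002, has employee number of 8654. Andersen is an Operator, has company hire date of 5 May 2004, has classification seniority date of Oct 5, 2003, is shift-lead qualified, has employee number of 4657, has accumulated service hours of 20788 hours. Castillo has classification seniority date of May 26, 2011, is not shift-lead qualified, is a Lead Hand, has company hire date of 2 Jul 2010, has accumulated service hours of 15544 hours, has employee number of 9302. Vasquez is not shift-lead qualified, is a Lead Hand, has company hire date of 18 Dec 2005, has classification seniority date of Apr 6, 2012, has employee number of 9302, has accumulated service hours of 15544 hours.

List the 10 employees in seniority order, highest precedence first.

Sato, Osei, Castillo, Vasquez, Pereira, Chaudhari, Andersen, Vance, Sorensen, Obi

By classification: Sato, Osei, Castillo, Vasquez and Pereira (Lead Hand); then Chaudhari (Journeyperson); then Andersen (Operator); then Vance, Sorensen and Obi (Helper).
Sato, Osei, Castillo, Vasquez and Pereira are each not shift-lead qualified, so the next rule applies.
Among Sato, Osei, Castillo, Vasquez and Pereira, by employee number (lower first): Sato and Osei (7374) before Castillo, Vasquez and Pereira (9302).
Sato and Osei both have accumulated service hours 9002 hours, so the next rule applies.
Among Sato and Osei, by company hire date (later first): Sato (5 Jul 2003) before Osei (3 Jun 1998).
Castillo, Vasquez and Pereira all have accumulated service hours 15544 hours, so the next rule applies.
Among Castillo, Vasquez and Pereira, by company hire date (later first): Castillo (2 Jul 2010) before Vasquez (18 Dec 2005) before Pereira (21 Feb 2003).
Among Vance, Sorensen and Obi, shift-lead qualified before not shift-lead qualified: Vance and Sorensen (shift-lead qualified) before Obi (not shift-lead qualified).
Vance and Sorensen both have employee number 3643, so the next rule applies.
Vance and Sorensen both have accumulated service hours 25875 hours, so the next rule applies.
Among Vance and Sorensen, by company hire date (later first): Vance (7 Jul 2013) before Sorensen (2 Jul 2010).
Full order: Sato, Osei, Castillo, Vasquez, Pereira, Chaudhari, Andersen, Vance, Sorensen, Obi.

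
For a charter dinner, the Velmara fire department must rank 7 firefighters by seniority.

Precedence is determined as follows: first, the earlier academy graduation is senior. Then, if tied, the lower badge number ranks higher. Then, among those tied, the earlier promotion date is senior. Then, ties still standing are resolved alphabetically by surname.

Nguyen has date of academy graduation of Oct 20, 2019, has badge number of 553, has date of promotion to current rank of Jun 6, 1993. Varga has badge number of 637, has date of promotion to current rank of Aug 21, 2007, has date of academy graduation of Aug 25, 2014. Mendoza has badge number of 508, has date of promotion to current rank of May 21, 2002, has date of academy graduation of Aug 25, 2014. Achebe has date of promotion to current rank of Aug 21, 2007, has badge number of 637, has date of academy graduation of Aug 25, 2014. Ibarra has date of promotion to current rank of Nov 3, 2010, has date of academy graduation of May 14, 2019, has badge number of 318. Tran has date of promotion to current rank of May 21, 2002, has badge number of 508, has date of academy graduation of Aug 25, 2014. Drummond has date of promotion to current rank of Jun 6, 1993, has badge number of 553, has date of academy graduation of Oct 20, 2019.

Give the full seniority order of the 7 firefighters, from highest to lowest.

Mendoza, Tran, Achebe, Varga, Ibarra, Drummond, Nguyen

By date of academy graduation (earlier first): Mendoza, Tran, Achebe and Varga (each Aug 25, 2014); then Ibarra (May 14, 2019); then Drummond and Nguyen (both Oct 20, 2019).
Among Mendoza, Tran, Achebe and Varga, by badge number (lower first): Mendoza and Tran (508) before Achebe and Varga (637).
Mendoza and Tran both have date of promotion to current rank May 21, 2002, so the next rule applies.
Among Mendoza and Tran, alphabetically by surname: Mendoza before Tran.
Achebe and Varga both have date of promotion to current rank Aug 21, 2007, so the next rule applies.
Among Achebe and Varga, alphabetically by surname: Achebe before Varga.
Drummond and Nguyen both have badge number 553, so the next rule applies.
Drummond and Nguyen both have date of promotion to current rank Jun 6, 1993, so the next rule applies.
Among Drummond and Nguyen, alphabetically by surname: Drummond before Nguyen.
Full order: Mendoza, Tran, Achebe, Varga, Ibarra, Drummond, Nguyen.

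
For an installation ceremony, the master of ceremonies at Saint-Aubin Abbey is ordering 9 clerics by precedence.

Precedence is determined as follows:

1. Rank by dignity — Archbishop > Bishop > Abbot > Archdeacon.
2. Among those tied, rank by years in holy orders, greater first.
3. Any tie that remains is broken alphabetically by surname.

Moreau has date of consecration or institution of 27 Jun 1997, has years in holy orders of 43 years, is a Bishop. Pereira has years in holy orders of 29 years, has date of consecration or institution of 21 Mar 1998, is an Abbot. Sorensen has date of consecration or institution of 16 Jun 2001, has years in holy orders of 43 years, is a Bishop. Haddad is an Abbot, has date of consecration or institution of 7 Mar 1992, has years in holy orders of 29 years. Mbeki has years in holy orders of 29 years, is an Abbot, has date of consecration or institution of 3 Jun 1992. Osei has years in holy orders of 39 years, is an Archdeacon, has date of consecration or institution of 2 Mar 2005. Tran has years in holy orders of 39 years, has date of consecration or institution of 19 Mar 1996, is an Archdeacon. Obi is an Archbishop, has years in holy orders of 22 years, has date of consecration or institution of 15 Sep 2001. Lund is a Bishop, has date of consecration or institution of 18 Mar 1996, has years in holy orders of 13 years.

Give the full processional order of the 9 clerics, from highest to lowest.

Obi, Moreau, Sorensen, Lund, Haddad, Mbeki, Pereira, Osei, Tran

By dignity: Obi (Archbishop); then Moreau, Sorensen and Lund (Bishop); then Haddad, Mbeki and Pereira (Abbot); then Osei and Tran (Archdeacon).
Among Moreau, Sorensen and Lund, by years in holy orders (higher first): Moreau and Sorensen (43 years) before Lund (13 years).
Among Moreau and Sorensen, alphabetically by surname: Moreau before Sorensen.
Haddad, Mbeki and Pereira all have years in holy orders 29 years, so the next rule applies.
Among Haddad, Mbeki and Pereira, alphabetically by surname: Haddad before Mbeki before Pereira.
Osei and Tran both have years in holy orders 39 years, so the next rule applies.
Among Osei and Tran, alphabetically by surname: Osei before Tran.
Full order: Obi, Moreau, Sorensen, Lund, Haddad, Mbeki, Pereira, Osei, Tran.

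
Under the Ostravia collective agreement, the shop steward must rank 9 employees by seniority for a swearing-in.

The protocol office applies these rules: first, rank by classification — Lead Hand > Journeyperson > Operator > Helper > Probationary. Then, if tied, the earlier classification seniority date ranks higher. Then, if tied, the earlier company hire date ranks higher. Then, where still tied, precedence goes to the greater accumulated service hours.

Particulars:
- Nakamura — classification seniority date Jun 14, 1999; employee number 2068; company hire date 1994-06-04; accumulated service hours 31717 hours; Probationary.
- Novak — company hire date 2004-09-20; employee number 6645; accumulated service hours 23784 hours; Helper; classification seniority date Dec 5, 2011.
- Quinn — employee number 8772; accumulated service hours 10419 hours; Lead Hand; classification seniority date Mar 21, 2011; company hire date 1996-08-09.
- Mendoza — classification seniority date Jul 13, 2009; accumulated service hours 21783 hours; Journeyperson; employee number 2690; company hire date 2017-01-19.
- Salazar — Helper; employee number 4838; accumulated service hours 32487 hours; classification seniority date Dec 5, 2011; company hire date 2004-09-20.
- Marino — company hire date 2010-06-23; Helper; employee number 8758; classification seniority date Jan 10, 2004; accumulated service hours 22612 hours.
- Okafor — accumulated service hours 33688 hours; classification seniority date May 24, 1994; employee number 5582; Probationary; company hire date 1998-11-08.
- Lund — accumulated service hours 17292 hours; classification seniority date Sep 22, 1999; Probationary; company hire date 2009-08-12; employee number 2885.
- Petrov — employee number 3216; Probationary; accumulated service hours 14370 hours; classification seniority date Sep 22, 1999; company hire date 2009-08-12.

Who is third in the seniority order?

By classification: Quinn (Lead Hand); then Mendoza (Journeyperson); then Marino, Salazar and Novak (Helper); then Okafor, Nakamura, Lund and Petrov (Probationary).
Among Marino, Salazar and Novak, by classification seniority date (earlier first): Marino (Jan 10, 2004) before Salazar and Novak (Dec 5, 2011).
Salazar and Novak both have company hire date 2004-09-20, so the next rule applies.
Among Salazar and Novak, by accumulated service hours (higher first): Salazar (32487 hours) before Novak (23784 hours).
Among Okafor, Nakamura, Lund and Petrov, by classification seniority date (earlier first): Okafor (May 24, 1994) before Nakamura (Jun 14, 1999) before Lund and Petrov (Sep 22, 1999).
Lund and Petrov both have company hire date 2009-08-12, so the next rule applies.
Among Lund and Petrov, by accumulated service hours (higher first): Lund (17292 hours) before Petrov (14370 hours).
Order: Quinn, Mendoza, Marino, Salazar, Novak, Okafor, Nakamura, Lund, Petrov.

Marino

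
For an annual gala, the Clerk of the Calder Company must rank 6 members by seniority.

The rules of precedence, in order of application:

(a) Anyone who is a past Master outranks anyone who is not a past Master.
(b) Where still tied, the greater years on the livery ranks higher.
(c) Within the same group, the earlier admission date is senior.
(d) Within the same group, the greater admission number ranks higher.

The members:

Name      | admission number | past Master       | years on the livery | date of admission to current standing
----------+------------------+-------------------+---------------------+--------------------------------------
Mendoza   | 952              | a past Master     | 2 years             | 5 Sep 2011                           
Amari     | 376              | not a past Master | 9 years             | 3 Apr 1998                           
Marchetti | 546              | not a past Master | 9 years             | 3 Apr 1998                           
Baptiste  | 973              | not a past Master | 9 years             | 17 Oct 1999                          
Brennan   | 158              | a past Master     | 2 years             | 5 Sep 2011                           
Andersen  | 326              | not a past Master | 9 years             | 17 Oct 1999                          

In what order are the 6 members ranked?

Mendoza, Brennan, Marchetti, Amari, Baptiste, Andersen

By the first rule: Mendoza and Brennan (both a past Master); then Marchetti, Amari, Baptiste and Andersen (each not a past Master).
Mendoza and Brennan both have years on the livery 2 years, so the next rule applies.
Mendoza and Brennan both have date of admission to current standing 5 Sep 2011, so the next rule applies.
Among Mendoza and Brennan, by admission number (higher first): Mendoza (952) before Brennan (158).
Marchetti, Amari, Baptiste and Andersen all have years on the livery 9 years, so the next rule applies.
Among Marchetti, Amari, Baptiste and Andersen, by date of admission to current standing (earlier first): Marchetti and Amari (3 Apr 1998) before Baptiste and Andersen (17 Oct 1999).
Among Marchetti and Amari, by admission number (higher first): Marchetti (546) before Amari (376).
Among Baptiste and Andersen, by admission number (higher first): Baptiste (973) before Andersen (326).
Full order: Mendoza, Brennan, Marchetti, Amari, Baptiste, Andersen.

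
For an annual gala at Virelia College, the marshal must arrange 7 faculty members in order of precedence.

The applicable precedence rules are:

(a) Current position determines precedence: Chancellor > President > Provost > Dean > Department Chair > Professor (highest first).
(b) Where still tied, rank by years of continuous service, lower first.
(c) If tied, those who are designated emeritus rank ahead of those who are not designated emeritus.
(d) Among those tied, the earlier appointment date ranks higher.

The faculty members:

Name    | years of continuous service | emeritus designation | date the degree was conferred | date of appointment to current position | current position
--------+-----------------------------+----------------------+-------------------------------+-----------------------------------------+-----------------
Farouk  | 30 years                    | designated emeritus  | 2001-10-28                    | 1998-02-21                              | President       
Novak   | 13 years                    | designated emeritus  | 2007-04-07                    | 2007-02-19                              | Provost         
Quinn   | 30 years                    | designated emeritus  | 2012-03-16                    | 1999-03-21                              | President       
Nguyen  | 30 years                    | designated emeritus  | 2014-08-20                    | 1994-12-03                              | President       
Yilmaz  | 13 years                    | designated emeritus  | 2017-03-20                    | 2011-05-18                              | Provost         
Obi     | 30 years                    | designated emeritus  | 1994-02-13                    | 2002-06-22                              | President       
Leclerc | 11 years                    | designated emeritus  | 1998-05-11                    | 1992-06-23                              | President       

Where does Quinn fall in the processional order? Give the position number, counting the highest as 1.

By current position: Leclerc, Nguyen, Farouk, Quinn and Obi (President); then Novak and Yilmaz (Provost).
Among Leclerc, Nguyen, Farouk, Quinn and Obi, by years of continuous service (lower first): Leclerc (11 years) before Nguyen, Farouk, Quinn and Obi (30 years).
Nguyen, Farouk, Quinn and Obi are each designated emeritus, so the next rule applies.
Among Nguyen, Farouk, Quinn and Obi, by date of appointment to current position (earlier first): Nguyen (1994-12-03) before Farouk (1998-02-21) before Quinn (1999-03-21) before Obi (2002-06-22).
Novak and Yilmaz both have years of continuous service 13 years, so the next rule applies.
Novak and Yilmaz are each designated emeritus, so the next rule applies.
Among Novak and Yilmaz, by date of appointment to current position (earlier first): Novak (2007-02-19) before Yilmaz (2011-05-18).
Order: Leclerc, Nguyen, Farouk, Quinn, Obi, Novak, Yilmaz. So position 4.

4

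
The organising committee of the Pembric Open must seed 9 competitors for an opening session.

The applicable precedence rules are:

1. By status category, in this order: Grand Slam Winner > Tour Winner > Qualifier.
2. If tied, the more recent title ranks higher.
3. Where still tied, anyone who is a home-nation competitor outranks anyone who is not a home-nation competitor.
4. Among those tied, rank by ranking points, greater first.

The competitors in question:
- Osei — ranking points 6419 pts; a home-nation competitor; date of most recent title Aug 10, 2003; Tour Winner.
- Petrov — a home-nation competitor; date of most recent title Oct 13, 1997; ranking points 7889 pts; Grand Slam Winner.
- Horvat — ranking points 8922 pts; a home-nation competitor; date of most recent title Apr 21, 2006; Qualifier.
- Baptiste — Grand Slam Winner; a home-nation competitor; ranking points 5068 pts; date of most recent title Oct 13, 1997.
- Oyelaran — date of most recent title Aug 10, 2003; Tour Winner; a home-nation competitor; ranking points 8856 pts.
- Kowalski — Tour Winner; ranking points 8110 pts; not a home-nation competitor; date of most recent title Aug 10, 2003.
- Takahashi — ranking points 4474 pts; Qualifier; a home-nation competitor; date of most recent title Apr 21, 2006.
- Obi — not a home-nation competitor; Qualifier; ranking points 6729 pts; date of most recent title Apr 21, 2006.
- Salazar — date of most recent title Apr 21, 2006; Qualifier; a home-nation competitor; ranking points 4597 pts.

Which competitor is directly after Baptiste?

By status category: Petrov and Baptiste (Grand Slam Winner); then Oyelaran, Osei and Kowalski (Tour Winner); then Horvat, Salazar, Takahashi and Obi (Qualifier).
Petrov and Baptiste both have date of most recent title Oct 13, 1997, so the next rule applies.
Petrov and Baptiste are each a home-nation competitor, so the next rule applies.
Among Petrov and Baptiste, by ranking points (higher first): Petrov (7889 pts) before Baptiste (5068 pts).
Oyelaran, Osei and Kowalski all have date of most recent title Aug 10, 2003, so the next rule applies.
Among Oyelaran, Osei and Kowalski, a home-nation competitor before not a home-nation competitor: Oyelaran and Osei (a home-nation competitor) before Kowalski (not a home-nation competitor).
Among Oyelaran and Osei, by ranking points (higher first): Oyelaran (8856 pts) before Osei (6419 pts).
Horvat, Salazar, Takahashi and Obi all have date of most recent title Apr 21, 2006, so the next rule applies.
Among Horvat, Salazar, Takahashi and Obi, a home-nation competitor before not a home-nation competitor: Horvat, Salazar and Takahashi (a home-nation competitor) before Obi (not a home-nation competitor).
Among Horvat, Salazar and Takahashi, by ranking points (higher first): Horvat (8922 pts) before Salazar (4597 pts) before Takahashi (4474 pts).
Order: Petrov, Baptiste, Oyelaran, Osei, Kowalski, Horvat, Salazar, Takahashi, Obi.

Oyelaran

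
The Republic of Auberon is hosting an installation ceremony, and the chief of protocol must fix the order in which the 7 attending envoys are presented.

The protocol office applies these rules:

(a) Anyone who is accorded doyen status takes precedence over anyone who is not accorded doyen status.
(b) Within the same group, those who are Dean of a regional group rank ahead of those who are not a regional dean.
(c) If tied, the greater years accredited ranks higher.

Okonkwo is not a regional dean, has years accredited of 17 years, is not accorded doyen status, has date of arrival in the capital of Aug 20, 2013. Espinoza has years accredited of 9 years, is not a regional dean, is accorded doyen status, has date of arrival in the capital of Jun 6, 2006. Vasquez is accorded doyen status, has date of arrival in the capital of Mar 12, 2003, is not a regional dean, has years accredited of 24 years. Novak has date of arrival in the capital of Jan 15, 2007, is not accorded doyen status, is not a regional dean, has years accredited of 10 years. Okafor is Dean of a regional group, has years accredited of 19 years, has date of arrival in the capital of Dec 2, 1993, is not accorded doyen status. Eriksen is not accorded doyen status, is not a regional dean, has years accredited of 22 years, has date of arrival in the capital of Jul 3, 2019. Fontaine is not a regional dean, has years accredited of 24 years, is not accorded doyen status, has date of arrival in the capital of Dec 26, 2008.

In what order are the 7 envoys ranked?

Vasquez, Espinoza, Okafor, Fontaine, Eriksen, Okonkwo, Novak

By the first rule: Vasquez and Espinoza (both accorded doyen status); then Okafor, Fontaine, Eriksen, Okonkwo and Novak (each not accorded doyen status).
Vasquez and Espinoza are each not a regional dean, so the next rule applies.
Among Vasquez and Espinoza, by years accredited (higher first): Vasquez (24 years) before Espinoza (9 years).
Among Okafor, Fontaine, Eriksen, Okonkwo and Novak, Dean of a regional group before not a regional dean: Okafor (Dean of a regional group) before Fontaine, Eriksen, Okonkwo and Novak (not a regional dean).
Among Fontaine, Eriksen, Okonkwo and Novak, by years accredited (higher first): Fontaine (24 years) before Eriksen (22 years) before Okonkwo (17 years) before Novak (10 years).
Full order: Vasquez, Espinoza, Okafor, Fontaine, Eriksen, Okonkwo, Novak.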